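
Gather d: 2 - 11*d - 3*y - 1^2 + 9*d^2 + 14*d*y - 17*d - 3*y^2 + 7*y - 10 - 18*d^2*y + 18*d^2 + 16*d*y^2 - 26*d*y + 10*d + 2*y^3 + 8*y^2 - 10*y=d^2*(27 - 18*y) + d*(16*y^2 - 12*y - 18) + 2*y^3 + 5*y^2 - 6*y - 9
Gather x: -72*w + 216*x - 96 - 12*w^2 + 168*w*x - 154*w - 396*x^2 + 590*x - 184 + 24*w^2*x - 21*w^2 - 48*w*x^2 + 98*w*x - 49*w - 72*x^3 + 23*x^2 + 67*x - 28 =-33*w^2 - 275*w - 72*x^3 + x^2*(-48*w - 373) + x*(24*w^2 + 266*w + 873) - 308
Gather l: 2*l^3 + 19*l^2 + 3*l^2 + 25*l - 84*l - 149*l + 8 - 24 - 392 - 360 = 2*l^3 + 22*l^2 - 208*l - 768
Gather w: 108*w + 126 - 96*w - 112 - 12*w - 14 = 0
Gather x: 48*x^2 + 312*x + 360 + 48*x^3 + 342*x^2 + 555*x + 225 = 48*x^3 + 390*x^2 + 867*x + 585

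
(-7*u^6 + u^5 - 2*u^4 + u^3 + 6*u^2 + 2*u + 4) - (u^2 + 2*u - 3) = -7*u^6 + u^5 - 2*u^4 + u^3 + 5*u^2 + 7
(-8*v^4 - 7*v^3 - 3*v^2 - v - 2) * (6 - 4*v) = 32*v^5 - 20*v^4 - 30*v^3 - 14*v^2 + 2*v - 12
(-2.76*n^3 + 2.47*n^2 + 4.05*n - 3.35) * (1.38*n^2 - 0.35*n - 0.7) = -3.8088*n^5 + 4.3746*n^4 + 6.6565*n^3 - 7.7695*n^2 - 1.6625*n + 2.345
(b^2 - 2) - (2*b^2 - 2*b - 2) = -b^2 + 2*b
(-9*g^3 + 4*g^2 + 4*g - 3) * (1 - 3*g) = 27*g^4 - 21*g^3 - 8*g^2 + 13*g - 3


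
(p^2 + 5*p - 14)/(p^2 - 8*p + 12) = (p + 7)/(p - 6)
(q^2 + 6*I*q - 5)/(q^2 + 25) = (q + I)/(q - 5*I)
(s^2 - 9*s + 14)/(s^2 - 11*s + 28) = (s - 2)/(s - 4)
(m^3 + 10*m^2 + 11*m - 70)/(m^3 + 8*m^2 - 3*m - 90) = (m^2 + 5*m - 14)/(m^2 + 3*m - 18)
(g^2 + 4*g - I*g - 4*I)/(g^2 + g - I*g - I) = (g + 4)/(g + 1)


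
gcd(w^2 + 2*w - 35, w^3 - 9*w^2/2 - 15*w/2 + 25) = w - 5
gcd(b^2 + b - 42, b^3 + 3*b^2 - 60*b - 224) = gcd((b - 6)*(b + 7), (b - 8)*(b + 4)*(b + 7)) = b + 7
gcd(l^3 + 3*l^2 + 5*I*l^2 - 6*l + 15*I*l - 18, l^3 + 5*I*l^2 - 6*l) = l^2 + 5*I*l - 6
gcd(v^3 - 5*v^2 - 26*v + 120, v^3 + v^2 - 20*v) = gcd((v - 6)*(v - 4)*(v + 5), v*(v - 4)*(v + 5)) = v^2 + v - 20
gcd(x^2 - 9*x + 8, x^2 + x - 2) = x - 1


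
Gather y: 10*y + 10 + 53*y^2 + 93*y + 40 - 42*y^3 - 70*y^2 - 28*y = -42*y^3 - 17*y^2 + 75*y + 50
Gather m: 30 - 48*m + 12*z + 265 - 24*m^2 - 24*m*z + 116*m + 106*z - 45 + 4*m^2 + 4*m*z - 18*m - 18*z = -20*m^2 + m*(50 - 20*z) + 100*z + 250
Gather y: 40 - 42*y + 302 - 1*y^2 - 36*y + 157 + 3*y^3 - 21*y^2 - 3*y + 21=3*y^3 - 22*y^2 - 81*y + 520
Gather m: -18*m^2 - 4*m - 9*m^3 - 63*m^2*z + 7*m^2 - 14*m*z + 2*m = -9*m^3 + m^2*(-63*z - 11) + m*(-14*z - 2)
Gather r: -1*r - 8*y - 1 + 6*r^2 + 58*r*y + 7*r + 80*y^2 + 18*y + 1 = 6*r^2 + r*(58*y + 6) + 80*y^2 + 10*y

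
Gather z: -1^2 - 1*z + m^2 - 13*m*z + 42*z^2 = m^2 + 42*z^2 + z*(-13*m - 1) - 1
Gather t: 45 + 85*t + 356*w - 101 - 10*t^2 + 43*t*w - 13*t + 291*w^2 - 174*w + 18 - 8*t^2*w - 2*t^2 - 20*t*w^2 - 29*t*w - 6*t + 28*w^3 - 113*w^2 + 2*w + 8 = t^2*(-8*w - 12) + t*(-20*w^2 + 14*w + 66) + 28*w^3 + 178*w^2 + 184*w - 30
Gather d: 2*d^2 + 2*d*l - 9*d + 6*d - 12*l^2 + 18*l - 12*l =2*d^2 + d*(2*l - 3) - 12*l^2 + 6*l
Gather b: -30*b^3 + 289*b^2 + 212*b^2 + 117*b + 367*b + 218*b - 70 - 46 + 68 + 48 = -30*b^3 + 501*b^2 + 702*b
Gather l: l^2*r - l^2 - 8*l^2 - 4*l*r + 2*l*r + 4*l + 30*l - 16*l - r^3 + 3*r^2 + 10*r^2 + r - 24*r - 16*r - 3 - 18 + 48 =l^2*(r - 9) + l*(18 - 2*r) - r^3 + 13*r^2 - 39*r + 27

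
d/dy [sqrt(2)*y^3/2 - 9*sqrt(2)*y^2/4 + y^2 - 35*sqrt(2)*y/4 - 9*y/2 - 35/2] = 3*sqrt(2)*y^2/2 - 9*sqrt(2)*y/2 + 2*y - 35*sqrt(2)/4 - 9/2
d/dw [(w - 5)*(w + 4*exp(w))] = w + (w - 5)*(4*exp(w) + 1) + 4*exp(w)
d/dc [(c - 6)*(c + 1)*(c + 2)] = 3*c^2 - 6*c - 16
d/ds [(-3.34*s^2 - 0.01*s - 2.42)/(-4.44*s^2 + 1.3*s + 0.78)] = (-4.3864*s^2 - 26.7*s + 3.1382)/(19.7136*s^4 - 11.544*s^3 - 5.2364*s^2 + 2.028*s + 0.6084)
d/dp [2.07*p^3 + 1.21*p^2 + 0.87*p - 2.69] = 6.21*p^2 + 2.42*p + 0.87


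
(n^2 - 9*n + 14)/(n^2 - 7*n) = (n - 2)/n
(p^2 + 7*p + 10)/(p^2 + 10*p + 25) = (p + 2)/(p + 5)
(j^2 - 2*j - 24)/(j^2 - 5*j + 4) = (j^2 - 2*j - 24)/(j^2 - 5*j + 4)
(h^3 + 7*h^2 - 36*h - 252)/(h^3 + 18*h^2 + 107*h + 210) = (h - 6)/(h + 5)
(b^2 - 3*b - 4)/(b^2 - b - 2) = (b - 4)/(b - 2)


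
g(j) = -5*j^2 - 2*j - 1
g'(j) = -10*j - 2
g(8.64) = -391.53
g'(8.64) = -88.40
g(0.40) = -2.60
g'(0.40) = -6.00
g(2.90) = -48.85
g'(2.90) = -31.00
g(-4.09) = -76.46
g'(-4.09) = 38.90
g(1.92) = -23.27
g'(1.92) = -21.20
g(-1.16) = -5.41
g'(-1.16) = 9.60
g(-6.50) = -199.25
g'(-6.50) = 63.00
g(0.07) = -1.16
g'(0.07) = -2.70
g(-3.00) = -40.00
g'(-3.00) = 28.00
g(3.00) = -52.00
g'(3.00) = -32.00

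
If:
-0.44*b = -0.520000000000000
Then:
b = 1.18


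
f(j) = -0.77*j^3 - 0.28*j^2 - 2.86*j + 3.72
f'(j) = -2.31*j^2 - 0.56*j - 2.86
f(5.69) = -163.47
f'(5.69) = -80.84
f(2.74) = -22.06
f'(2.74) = -21.74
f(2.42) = -15.75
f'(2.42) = -17.74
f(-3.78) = 52.12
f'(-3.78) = -33.75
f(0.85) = 0.61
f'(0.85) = -5.00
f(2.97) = -27.42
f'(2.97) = -24.90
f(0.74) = 1.14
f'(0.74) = -4.54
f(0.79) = 0.91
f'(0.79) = -4.74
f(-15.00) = 2582.37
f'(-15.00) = -514.21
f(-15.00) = 2582.37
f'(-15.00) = -514.21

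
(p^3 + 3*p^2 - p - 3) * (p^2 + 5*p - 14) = p^5 + 8*p^4 - 50*p^2 - p + 42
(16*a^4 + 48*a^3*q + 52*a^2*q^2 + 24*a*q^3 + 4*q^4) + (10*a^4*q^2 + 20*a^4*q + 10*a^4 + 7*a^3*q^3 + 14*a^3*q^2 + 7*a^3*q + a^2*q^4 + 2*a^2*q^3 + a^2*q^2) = 10*a^4*q^2 + 20*a^4*q + 26*a^4 + 7*a^3*q^3 + 14*a^3*q^2 + 55*a^3*q + a^2*q^4 + 2*a^2*q^3 + 53*a^2*q^2 + 24*a*q^3 + 4*q^4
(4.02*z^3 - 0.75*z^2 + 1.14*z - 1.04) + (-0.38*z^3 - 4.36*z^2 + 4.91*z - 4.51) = 3.64*z^3 - 5.11*z^2 + 6.05*z - 5.55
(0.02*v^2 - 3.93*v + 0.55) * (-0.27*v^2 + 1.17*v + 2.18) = -0.0054*v^4 + 1.0845*v^3 - 4.703*v^2 - 7.9239*v + 1.199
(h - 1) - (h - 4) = 3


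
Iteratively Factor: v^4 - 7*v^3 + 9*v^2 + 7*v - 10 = (v + 1)*(v^3 - 8*v^2 + 17*v - 10) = (v - 5)*(v + 1)*(v^2 - 3*v + 2) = (v - 5)*(v - 1)*(v + 1)*(v - 2)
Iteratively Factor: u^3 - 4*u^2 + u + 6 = (u - 2)*(u^2 - 2*u - 3) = (u - 2)*(u + 1)*(u - 3)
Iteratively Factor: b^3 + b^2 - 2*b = (b + 2)*(b^2 - b) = b*(b + 2)*(b - 1)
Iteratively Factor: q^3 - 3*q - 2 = (q + 1)*(q^2 - q - 2) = (q - 2)*(q + 1)*(q + 1)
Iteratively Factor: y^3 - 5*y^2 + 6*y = (y)*(y^2 - 5*y + 6) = y*(y - 3)*(y - 2)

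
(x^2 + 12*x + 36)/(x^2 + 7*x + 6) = (x + 6)/(x + 1)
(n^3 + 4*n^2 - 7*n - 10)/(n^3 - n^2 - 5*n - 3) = (n^2 + 3*n - 10)/(n^2 - 2*n - 3)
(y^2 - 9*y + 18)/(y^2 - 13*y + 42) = (y - 3)/(y - 7)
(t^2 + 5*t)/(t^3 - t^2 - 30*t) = 1/(t - 6)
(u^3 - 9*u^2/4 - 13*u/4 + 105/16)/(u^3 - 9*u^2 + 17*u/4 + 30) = (8*u^2 + 2*u - 21)/(4*(2*u^2 - 13*u - 24))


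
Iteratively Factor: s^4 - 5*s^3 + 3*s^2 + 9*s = (s - 3)*(s^3 - 2*s^2 - 3*s) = (s - 3)*(s + 1)*(s^2 - 3*s) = s*(s - 3)*(s + 1)*(s - 3)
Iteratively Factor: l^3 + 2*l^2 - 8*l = (l + 4)*(l^2 - 2*l) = l*(l + 4)*(l - 2)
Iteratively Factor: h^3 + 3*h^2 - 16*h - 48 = (h - 4)*(h^2 + 7*h + 12) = (h - 4)*(h + 3)*(h + 4)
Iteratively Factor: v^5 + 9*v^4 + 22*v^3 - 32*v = (v + 4)*(v^4 + 5*v^3 + 2*v^2 - 8*v) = (v + 4)^2*(v^3 + v^2 - 2*v) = (v - 1)*(v + 4)^2*(v^2 + 2*v) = v*(v - 1)*(v + 4)^2*(v + 2)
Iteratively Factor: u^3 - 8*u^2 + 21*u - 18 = (u - 2)*(u^2 - 6*u + 9) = (u - 3)*(u - 2)*(u - 3)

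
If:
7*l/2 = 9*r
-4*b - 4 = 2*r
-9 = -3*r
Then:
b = -5/2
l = 54/7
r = 3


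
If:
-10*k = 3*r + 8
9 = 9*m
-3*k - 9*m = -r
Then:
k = -35/19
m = 1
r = 66/19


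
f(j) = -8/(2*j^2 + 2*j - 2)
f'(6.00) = 0.03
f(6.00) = -0.10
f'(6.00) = 0.03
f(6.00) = -0.10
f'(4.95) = 0.05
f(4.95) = -0.14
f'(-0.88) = -2.49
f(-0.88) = 3.62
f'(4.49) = 0.07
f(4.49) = -0.17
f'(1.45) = 2.39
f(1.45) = -1.57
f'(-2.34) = -3.23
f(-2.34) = -1.87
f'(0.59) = 2275.81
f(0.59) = 64.62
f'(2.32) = 0.50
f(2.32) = -0.60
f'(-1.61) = -27714.49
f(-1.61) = 223.46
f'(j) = -8*(-4*j - 2)/(2*j^2 + 2*j - 2)^2 = 4*(2*j + 1)/(j^2 + j - 1)^2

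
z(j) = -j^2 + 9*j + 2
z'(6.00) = -3.00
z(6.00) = 20.00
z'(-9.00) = 27.00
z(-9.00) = -160.00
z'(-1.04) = 11.08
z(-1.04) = -8.44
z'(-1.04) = 11.08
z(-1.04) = -8.44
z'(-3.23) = 15.46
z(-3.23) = -37.50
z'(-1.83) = 12.66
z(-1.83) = -17.82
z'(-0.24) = 9.48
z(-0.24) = -0.22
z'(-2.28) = 13.56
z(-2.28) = -23.72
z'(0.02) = 8.96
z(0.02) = 2.18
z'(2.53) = 3.94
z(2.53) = 18.37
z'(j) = 9 - 2*j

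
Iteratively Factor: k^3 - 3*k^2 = (k - 3)*(k^2) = k*(k - 3)*(k)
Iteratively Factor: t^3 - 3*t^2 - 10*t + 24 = (t - 4)*(t^2 + t - 6) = (t - 4)*(t - 2)*(t + 3)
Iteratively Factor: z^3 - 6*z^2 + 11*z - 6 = (z - 1)*(z^2 - 5*z + 6) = (z - 3)*(z - 1)*(z - 2)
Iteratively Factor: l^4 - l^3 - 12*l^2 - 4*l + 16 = (l + 2)*(l^3 - 3*l^2 - 6*l + 8) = (l - 4)*(l + 2)*(l^2 + l - 2) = (l - 4)*(l + 2)^2*(l - 1)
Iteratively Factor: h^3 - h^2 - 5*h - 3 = (h + 1)*(h^2 - 2*h - 3) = (h + 1)^2*(h - 3)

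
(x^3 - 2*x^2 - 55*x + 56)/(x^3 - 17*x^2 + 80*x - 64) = (x + 7)/(x - 8)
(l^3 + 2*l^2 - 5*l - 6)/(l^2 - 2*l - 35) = (-l^3 - 2*l^2 + 5*l + 6)/(-l^2 + 2*l + 35)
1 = 1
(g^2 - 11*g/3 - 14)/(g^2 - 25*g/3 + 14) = (3*g + 7)/(3*g - 7)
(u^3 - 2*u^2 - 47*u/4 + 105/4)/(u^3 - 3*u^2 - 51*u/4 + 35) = (u - 3)/(u - 4)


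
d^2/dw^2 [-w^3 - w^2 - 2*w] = -6*w - 2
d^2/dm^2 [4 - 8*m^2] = -16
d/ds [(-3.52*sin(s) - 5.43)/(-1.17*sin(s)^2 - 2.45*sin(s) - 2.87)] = (-12.7062*sin(s) + 2.0592*cos(2*s) - 5.2603)*cos(s)/(1.17*sin(s)^2 + 2.45*sin(s) + 2.87)^2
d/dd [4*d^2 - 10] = 8*d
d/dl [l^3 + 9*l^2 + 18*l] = 3*l^2 + 18*l + 18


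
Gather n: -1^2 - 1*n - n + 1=-2*n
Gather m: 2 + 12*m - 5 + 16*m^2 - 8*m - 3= 16*m^2 + 4*m - 6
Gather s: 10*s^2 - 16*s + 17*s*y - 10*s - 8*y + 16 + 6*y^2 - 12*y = 10*s^2 + s*(17*y - 26) + 6*y^2 - 20*y + 16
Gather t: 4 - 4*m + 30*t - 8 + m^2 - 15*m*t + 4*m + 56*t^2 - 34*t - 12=m^2 + 56*t^2 + t*(-15*m - 4) - 16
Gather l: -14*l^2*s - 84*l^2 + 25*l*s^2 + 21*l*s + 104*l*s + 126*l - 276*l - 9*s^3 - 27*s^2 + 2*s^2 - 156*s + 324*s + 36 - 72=l^2*(-14*s - 84) + l*(25*s^2 + 125*s - 150) - 9*s^3 - 25*s^2 + 168*s - 36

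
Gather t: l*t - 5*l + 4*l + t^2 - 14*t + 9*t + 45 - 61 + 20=-l + t^2 + t*(l - 5) + 4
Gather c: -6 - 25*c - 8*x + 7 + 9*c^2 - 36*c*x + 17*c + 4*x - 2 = 9*c^2 + c*(-36*x - 8) - 4*x - 1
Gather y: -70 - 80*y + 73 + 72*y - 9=-8*y - 6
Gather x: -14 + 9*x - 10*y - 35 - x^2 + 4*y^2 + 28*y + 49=-x^2 + 9*x + 4*y^2 + 18*y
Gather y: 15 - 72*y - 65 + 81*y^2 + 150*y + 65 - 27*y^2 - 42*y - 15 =54*y^2 + 36*y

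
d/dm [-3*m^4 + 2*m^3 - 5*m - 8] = -12*m^3 + 6*m^2 - 5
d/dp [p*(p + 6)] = 2*p + 6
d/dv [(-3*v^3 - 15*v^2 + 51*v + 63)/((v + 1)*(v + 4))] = 3*(-v^2 - 8*v - 37)/(v^2 + 8*v + 16)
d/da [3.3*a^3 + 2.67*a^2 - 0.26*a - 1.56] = 9.9*a^2 + 5.34*a - 0.26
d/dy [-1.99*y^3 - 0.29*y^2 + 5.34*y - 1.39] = -5.97*y^2 - 0.58*y + 5.34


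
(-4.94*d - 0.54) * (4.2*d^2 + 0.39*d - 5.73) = -20.748*d^3 - 4.1946*d^2 + 28.0956*d + 3.0942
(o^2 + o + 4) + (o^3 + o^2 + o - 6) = o^3 + 2*o^2 + 2*o - 2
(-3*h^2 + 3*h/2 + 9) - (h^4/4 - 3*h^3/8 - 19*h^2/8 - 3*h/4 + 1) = -h^4/4 + 3*h^3/8 - 5*h^2/8 + 9*h/4 + 8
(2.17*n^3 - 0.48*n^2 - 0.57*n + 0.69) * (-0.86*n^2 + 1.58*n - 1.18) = -1.8662*n^5 + 3.8414*n^4 - 2.8288*n^3 - 0.9276*n^2 + 1.7628*n - 0.8142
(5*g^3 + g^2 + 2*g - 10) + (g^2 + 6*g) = 5*g^3 + 2*g^2 + 8*g - 10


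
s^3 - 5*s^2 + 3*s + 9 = (s - 3)^2*(s + 1)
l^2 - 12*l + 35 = (l - 7)*(l - 5)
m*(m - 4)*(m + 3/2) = m^3 - 5*m^2/2 - 6*m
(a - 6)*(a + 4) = a^2 - 2*a - 24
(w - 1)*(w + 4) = w^2 + 3*w - 4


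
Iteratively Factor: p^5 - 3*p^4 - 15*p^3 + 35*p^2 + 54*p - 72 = (p - 4)*(p^4 + p^3 - 11*p^2 - 9*p + 18) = (p - 4)*(p + 3)*(p^3 - 2*p^2 - 5*p + 6) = (p - 4)*(p - 1)*(p + 3)*(p^2 - p - 6) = (p - 4)*(p - 1)*(p + 2)*(p + 3)*(p - 3)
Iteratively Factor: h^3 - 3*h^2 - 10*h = (h)*(h^2 - 3*h - 10) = h*(h + 2)*(h - 5)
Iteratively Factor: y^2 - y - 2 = (y - 2)*(y + 1)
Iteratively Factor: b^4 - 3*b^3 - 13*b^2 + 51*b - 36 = (b + 4)*(b^3 - 7*b^2 + 15*b - 9) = (b - 3)*(b + 4)*(b^2 - 4*b + 3) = (b - 3)*(b - 1)*(b + 4)*(b - 3)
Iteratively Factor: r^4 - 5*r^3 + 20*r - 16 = (r + 2)*(r^3 - 7*r^2 + 14*r - 8) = (r - 4)*(r + 2)*(r^2 - 3*r + 2) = (r - 4)*(r - 1)*(r + 2)*(r - 2)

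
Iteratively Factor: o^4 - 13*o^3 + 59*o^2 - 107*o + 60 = (o - 5)*(o^3 - 8*o^2 + 19*o - 12) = (o - 5)*(o - 3)*(o^2 - 5*o + 4) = (o - 5)*(o - 4)*(o - 3)*(o - 1)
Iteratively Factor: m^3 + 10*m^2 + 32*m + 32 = (m + 4)*(m^2 + 6*m + 8) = (m + 4)^2*(m + 2)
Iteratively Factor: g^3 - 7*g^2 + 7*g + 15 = (g + 1)*(g^2 - 8*g + 15) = (g - 3)*(g + 1)*(g - 5)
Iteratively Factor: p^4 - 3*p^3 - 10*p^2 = (p)*(p^3 - 3*p^2 - 10*p) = p^2*(p^2 - 3*p - 10) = p^2*(p + 2)*(p - 5)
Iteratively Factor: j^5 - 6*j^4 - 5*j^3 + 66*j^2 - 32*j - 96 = (j + 3)*(j^4 - 9*j^3 + 22*j^2 - 32) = (j - 4)*(j + 3)*(j^3 - 5*j^2 + 2*j + 8) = (j - 4)*(j - 2)*(j + 3)*(j^2 - 3*j - 4) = (j - 4)*(j - 2)*(j + 1)*(j + 3)*(j - 4)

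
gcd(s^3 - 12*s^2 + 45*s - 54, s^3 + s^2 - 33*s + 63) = s^2 - 6*s + 9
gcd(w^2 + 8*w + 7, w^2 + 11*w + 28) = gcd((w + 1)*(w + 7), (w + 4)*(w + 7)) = w + 7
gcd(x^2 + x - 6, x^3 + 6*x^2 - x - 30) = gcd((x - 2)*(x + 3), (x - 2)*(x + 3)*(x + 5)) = x^2 + x - 6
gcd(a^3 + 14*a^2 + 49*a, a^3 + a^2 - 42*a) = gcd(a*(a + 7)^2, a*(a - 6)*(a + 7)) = a^2 + 7*a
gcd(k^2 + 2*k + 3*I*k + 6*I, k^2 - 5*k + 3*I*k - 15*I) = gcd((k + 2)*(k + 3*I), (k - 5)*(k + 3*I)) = k + 3*I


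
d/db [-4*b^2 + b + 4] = 1 - 8*b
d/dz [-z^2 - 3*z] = -2*z - 3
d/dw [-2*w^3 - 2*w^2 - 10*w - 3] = -6*w^2 - 4*w - 10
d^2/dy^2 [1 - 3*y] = 0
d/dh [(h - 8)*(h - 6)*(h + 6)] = 3*h^2 - 16*h - 36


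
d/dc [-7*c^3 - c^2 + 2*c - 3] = -21*c^2 - 2*c + 2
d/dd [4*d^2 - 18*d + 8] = 8*d - 18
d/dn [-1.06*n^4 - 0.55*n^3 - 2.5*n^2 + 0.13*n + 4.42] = -4.24*n^3 - 1.65*n^2 - 5.0*n + 0.13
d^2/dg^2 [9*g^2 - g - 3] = 18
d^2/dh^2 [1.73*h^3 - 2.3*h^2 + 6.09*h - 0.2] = 10.38*h - 4.6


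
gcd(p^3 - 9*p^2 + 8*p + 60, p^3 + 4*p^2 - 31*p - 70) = p^2 - 3*p - 10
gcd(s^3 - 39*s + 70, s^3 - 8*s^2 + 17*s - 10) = s^2 - 7*s + 10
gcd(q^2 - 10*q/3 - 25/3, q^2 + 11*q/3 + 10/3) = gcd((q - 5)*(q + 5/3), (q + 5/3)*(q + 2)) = q + 5/3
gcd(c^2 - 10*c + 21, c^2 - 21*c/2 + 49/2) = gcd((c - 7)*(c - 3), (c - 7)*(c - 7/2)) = c - 7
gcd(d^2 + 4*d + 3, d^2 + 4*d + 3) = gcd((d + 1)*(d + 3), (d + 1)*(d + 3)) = d^2 + 4*d + 3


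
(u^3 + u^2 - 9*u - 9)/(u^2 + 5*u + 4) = (u^2 - 9)/(u + 4)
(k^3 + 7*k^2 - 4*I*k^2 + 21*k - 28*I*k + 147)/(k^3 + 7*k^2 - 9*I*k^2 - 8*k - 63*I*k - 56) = (k^2 - 4*I*k + 21)/(k^2 - 9*I*k - 8)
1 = 1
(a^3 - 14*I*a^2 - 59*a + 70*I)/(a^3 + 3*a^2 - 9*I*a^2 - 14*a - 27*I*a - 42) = (a - 5*I)/(a + 3)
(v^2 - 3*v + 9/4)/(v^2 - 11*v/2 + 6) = (v - 3/2)/(v - 4)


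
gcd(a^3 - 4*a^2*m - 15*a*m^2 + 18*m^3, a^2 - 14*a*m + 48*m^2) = a - 6*m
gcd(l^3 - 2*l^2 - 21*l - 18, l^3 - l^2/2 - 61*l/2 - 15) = l - 6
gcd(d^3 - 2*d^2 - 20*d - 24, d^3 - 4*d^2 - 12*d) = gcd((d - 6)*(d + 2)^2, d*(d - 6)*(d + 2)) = d^2 - 4*d - 12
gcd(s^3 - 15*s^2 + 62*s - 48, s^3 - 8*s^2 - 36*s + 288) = s^2 - 14*s + 48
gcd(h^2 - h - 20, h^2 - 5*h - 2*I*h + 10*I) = h - 5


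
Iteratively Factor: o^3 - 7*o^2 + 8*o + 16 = (o - 4)*(o^2 - 3*o - 4) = (o - 4)*(o + 1)*(o - 4)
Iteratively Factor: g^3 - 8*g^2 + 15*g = (g - 5)*(g^2 - 3*g) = g*(g - 5)*(g - 3)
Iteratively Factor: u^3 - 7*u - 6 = (u - 3)*(u^2 + 3*u + 2) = (u - 3)*(u + 1)*(u + 2)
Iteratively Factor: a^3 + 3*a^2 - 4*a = (a + 4)*(a^2 - a) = (a - 1)*(a + 4)*(a)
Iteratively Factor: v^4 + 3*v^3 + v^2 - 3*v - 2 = (v - 1)*(v^3 + 4*v^2 + 5*v + 2) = (v - 1)*(v + 2)*(v^2 + 2*v + 1) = (v - 1)*(v + 1)*(v + 2)*(v + 1)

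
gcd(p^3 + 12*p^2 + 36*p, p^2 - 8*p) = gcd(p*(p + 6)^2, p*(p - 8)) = p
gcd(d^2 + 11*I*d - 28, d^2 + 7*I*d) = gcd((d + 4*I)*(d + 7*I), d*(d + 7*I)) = d + 7*I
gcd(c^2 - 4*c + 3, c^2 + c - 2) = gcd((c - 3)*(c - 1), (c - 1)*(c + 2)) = c - 1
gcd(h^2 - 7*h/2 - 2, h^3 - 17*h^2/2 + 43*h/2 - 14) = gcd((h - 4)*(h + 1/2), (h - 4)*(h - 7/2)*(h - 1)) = h - 4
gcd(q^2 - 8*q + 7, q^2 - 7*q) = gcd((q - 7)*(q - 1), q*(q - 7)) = q - 7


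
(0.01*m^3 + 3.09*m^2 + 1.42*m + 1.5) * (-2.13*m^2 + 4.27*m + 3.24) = -0.0213*m^5 - 6.539*m^4 + 10.2021*m^3 + 12.88*m^2 + 11.0058*m + 4.86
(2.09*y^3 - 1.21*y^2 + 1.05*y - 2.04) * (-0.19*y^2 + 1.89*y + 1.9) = -0.3971*y^5 + 4.18*y^4 + 1.4846*y^3 + 0.0731*y^2 - 1.8606*y - 3.876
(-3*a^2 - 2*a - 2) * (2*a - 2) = -6*a^3 + 2*a^2 + 4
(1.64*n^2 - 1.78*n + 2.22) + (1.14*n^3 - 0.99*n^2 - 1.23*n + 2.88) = 1.14*n^3 + 0.65*n^2 - 3.01*n + 5.1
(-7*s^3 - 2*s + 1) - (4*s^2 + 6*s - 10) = -7*s^3 - 4*s^2 - 8*s + 11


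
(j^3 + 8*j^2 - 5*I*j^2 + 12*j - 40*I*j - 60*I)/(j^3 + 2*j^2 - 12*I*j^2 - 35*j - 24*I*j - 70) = (j + 6)/(j - 7*I)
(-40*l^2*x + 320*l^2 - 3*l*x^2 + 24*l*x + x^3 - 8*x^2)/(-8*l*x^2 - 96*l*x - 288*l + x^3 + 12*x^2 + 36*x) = (5*l*x - 40*l + x^2 - 8*x)/(x^2 + 12*x + 36)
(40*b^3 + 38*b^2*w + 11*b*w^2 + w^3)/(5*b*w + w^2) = 8*b^2/w + 6*b + w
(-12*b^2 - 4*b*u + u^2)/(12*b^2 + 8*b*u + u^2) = (-6*b + u)/(6*b + u)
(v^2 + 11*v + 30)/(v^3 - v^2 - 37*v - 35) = (v + 6)/(v^2 - 6*v - 7)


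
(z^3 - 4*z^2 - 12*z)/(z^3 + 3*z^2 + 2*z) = (z - 6)/(z + 1)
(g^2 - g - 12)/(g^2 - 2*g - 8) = (g + 3)/(g + 2)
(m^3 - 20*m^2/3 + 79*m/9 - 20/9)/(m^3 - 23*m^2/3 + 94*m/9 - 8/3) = (m - 5)/(m - 6)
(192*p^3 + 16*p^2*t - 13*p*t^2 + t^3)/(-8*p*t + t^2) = -24*p^2/t - 5*p + t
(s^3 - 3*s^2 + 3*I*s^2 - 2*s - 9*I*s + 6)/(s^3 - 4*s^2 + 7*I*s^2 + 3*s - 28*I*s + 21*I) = (s^2 + 3*I*s - 2)/(s^2 + s*(-1 + 7*I) - 7*I)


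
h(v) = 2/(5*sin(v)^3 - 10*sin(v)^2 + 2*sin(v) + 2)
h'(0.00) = -1.00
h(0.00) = 1.00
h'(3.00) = -0.24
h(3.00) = 0.95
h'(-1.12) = -0.21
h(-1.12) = -0.17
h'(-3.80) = -18.70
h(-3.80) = 3.20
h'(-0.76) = -1.00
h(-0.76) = -0.35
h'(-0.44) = -21.63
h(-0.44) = -1.90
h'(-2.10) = 0.28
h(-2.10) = -0.19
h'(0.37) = 2.23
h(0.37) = 1.21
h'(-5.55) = 54.00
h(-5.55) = 5.58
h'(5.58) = -1.39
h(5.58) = -0.41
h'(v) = 2*(-15*sin(v)^2*cos(v) + 20*sin(v)*cos(v) - 2*cos(v))/(5*sin(v)^3 - 10*sin(v)^2 + 2*sin(v) + 2)^2 = 2*(-15*sin(v)^2 + 20*sin(v) - 2)*cos(v)/(5*sin(v)^3 - 10*sin(v)^2 + 2*sin(v) + 2)^2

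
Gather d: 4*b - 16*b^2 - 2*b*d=-16*b^2 - 2*b*d + 4*b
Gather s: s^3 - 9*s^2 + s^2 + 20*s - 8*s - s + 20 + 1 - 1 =s^3 - 8*s^2 + 11*s + 20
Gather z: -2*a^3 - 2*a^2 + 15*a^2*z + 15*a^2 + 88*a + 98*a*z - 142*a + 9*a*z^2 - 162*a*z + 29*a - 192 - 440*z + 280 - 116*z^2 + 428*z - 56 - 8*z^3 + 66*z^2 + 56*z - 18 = -2*a^3 + 13*a^2 - 25*a - 8*z^3 + z^2*(9*a - 50) + z*(15*a^2 - 64*a + 44) + 14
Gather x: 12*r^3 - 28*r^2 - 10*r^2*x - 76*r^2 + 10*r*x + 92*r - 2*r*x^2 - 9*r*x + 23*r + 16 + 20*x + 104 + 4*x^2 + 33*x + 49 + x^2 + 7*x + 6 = 12*r^3 - 104*r^2 + 115*r + x^2*(5 - 2*r) + x*(-10*r^2 + r + 60) + 175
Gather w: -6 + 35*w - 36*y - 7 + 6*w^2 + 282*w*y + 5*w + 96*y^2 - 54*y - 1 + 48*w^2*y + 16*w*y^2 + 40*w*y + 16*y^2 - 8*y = w^2*(48*y + 6) + w*(16*y^2 + 322*y + 40) + 112*y^2 - 98*y - 14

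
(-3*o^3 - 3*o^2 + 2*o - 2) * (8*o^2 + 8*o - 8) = -24*o^5 - 48*o^4 + 16*o^3 + 24*o^2 - 32*o + 16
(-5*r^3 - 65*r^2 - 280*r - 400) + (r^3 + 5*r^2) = -4*r^3 - 60*r^2 - 280*r - 400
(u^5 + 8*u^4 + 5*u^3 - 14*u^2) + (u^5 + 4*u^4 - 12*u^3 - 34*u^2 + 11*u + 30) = 2*u^5 + 12*u^4 - 7*u^3 - 48*u^2 + 11*u + 30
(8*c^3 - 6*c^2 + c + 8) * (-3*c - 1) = -24*c^4 + 10*c^3 + 3*c^2 - 25*c - 8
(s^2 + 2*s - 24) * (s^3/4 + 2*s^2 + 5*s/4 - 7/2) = s^5/4 + 5*s^4/2 - 3*s^3/4 - 49*s^2 - 37*s + 84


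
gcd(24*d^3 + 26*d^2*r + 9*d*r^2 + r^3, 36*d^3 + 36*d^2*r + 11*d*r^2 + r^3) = 6*d^2 + 5*d*r + r^2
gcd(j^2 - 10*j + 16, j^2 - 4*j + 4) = j - 2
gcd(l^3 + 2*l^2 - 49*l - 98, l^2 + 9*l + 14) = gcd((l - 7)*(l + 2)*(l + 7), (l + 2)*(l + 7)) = l^2 + 9*l + 14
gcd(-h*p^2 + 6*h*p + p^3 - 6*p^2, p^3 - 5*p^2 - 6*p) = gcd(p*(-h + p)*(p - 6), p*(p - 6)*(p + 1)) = p^2 - 6*p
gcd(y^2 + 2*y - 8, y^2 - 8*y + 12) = y - 2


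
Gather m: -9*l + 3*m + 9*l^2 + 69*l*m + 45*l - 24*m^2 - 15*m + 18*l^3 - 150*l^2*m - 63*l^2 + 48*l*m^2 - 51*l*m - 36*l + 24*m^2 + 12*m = 18*l^3 - 54*l^2 + 48*l*m^2 + m*(-150*l^2 + 18*l)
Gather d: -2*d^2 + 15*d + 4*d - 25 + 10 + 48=-2*d^2 + 19*d + 33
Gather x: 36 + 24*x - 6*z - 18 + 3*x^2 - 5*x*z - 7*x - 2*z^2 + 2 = 3*x^2 + x*(17 - 5*z) - 2*z^2 - 6*z + 20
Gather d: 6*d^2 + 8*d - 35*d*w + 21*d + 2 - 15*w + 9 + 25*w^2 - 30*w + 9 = 6*d^2 + d*(29 - 35*w) + 25*w^2 - 45*w + 20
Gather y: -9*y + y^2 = y^2 - 9*y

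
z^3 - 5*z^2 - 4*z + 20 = (z - 5)*(z - 2)*(z + 2)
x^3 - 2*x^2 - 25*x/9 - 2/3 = (x - 3)*(x + 1/3)*(x + 2/3)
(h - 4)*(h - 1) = h^2 - 5*h + 4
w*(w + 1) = w^2 + w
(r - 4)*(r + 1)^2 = r^3 - 2*r^2 - 7*r - 4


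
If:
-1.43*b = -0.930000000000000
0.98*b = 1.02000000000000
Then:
No Solution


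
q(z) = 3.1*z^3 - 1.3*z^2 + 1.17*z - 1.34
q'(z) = 9.3*z^2 - 2.6*z + 1.17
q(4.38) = 239.33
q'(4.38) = 168.20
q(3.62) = 132.92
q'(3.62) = 113.63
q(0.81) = 0.40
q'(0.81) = 5.17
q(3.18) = 88.92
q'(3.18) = 86.95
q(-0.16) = -1.57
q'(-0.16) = 1.82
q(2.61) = 47.97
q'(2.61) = 57.74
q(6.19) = 691.34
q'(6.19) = 341.42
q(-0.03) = -1.38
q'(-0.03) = 1.26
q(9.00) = 2163.79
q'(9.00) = 731.07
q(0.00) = -1.34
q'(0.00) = 1.17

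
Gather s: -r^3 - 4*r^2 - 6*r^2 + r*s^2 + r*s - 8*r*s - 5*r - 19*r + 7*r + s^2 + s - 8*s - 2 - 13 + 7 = -r^3 - 10*r^2 - 17*r + s^2*(r + 1) + s*(-7*r - 7) - 8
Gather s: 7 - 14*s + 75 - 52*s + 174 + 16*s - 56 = 200 - 50*s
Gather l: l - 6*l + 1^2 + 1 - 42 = -5*l - 40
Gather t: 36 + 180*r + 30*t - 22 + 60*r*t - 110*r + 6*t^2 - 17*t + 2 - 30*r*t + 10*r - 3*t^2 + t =80*r + 3*t^2 + t*(30*r + 14) + 16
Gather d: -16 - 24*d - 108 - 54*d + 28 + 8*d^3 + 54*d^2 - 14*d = 8*d^3 + 54*d^2 - 92*d - 96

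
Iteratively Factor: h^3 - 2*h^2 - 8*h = (h + 2)*(h^2 - 4*h) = h*(h + 2)*(h - 4)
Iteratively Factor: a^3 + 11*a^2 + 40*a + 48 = (a + 4)*(a^2 + 7*a + 12) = (a + 3)*(a + 4)*(a + 4)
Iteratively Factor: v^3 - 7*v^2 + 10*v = (v)*(v^2 - 7*v + 10) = v*(v - 5)*(v - 2)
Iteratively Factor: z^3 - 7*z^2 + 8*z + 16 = (z - 4)*(z^2 - 3*z - 4) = (z - 4)^2*(z + 1)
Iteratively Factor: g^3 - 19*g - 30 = (g + 2)*(g^2 - 2*g - 15) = (g - 5)*(g + 2)*(g + 3)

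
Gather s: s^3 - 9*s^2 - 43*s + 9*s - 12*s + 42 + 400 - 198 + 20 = s^3 - 9*s^2 - 46*s + 264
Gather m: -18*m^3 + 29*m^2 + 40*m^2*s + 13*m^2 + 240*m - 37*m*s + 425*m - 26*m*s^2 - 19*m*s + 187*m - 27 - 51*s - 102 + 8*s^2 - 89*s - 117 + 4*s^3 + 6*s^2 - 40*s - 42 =-18*m^3 + m^2*(40*s + 42) + m*(-26*s^2 - 56*s + 852) + 4*s^3 + 14*s^2 - 180*s - 288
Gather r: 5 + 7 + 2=14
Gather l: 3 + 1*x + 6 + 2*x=3*x + 9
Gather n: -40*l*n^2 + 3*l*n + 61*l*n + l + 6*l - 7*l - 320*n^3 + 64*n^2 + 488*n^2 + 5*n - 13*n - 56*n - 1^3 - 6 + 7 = -320*n^3 + n^2*(552 - 40*l) + n*(64*l - 64)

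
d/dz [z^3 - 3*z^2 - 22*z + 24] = 3*z^2 - 6*z - 22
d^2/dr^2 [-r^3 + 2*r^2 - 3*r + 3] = 4 - 6*r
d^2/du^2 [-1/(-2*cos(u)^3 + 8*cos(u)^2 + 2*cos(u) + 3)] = 2*((2*sin(u)^2*cos(u) - 8*sin(u)^2 + 11)*(-cos(u) - 32*cos(2*u) + 9*cos(3*u))/4 - 4*(-3*cos(u)^2 + 8*cos(u) + 1)^2*sin(u)^2)/(2*sin(u)^2*cos(u) - 8*sin(u)^2 + 11)^3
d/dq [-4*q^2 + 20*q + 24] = 20 - 8*q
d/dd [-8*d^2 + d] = 1 - 16*d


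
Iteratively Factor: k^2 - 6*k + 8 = (k - 4)*(k - 2)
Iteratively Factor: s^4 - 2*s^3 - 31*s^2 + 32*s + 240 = (s - 4)*(s^3 + 2*s^2 - 23*s - 60) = (s - 4)*(s + 4)*(s^2 - 2*s - 15) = (s - 4)*(s + 3)*(s + 4)*(s - 5)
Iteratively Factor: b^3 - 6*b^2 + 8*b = (b - 4)*(b^2 - 2*b) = b*(b - 4)*(b - 2)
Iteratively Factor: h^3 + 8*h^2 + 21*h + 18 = (h + 2)*(h^2 + 6*h + 9) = (h + 2)*(h + 3)*(h + 3)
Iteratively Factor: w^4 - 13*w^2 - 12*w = (w - 4)*(w^3 + 4*w^2 + 3*w) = w*(w - 4)*(w^2 + 4*w + 3) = w*(w - 4)*(w + 3)*(w + 1)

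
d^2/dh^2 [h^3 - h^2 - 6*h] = 6*h - 2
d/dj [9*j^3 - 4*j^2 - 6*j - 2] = 27*j^2 - 8*j - 6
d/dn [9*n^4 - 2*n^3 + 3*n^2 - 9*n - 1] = 36*n^3 - 6*n^2 + 6*n - 9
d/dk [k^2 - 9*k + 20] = 2*k - 9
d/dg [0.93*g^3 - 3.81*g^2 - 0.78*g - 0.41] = 2.79*g^2 - 7.62*g - 0.78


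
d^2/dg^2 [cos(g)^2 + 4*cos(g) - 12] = -4*cos(g) - 2*cos(2*g)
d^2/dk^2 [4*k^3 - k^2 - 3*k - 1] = 24*k - 2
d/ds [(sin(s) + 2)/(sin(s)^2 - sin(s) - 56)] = (-4*sin(s) + cos(s)^2 - 55)*cos(s)/(sin(s) + cos(s)^2 + 55)^2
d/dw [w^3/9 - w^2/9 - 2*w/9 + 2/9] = w^2/3 - 2*w/9 - 2/9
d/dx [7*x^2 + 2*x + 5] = 14*x + 2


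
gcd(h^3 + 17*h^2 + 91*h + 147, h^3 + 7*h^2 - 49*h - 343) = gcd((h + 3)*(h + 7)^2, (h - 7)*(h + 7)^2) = h^2 + 14*h + 49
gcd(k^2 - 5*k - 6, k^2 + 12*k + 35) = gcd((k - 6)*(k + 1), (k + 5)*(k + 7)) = 1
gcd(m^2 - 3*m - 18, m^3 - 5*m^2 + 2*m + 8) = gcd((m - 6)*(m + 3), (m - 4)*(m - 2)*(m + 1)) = 1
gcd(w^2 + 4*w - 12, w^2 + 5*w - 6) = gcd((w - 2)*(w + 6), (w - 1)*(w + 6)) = w + 6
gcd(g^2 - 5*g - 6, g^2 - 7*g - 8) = g + 1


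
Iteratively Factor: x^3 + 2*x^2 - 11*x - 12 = (x - 3)*(x^2 + 5*x + 4) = (x - 3)*(x + 1)*(x + 4)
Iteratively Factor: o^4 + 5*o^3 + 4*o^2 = (o)*(o^3 + 5*o^2 + 4*o) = o*(o + 1)*(o^2 + 4*o) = o*(o + 1)*(o + 4)*(o)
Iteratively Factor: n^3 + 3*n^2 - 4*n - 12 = (n - 2)*(n^2 + 5*n + 6) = (n - 2)*(n + 3)*(n + 2)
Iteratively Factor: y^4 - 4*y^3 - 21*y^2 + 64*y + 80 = (y - 5)*(y^3 + y^2 - 16*y - 16) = (y - 5)*(y + 1)*(y^2 - 16) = (y - 5)*(y + 1)*(y + 4)*(y - 4)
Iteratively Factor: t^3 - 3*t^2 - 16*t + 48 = (t + 4)*(t^2 - 7*t + 12) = (t - 4)*(t + 4)*(t - 3)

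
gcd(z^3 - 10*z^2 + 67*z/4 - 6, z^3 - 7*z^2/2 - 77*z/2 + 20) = z^2 - 17*z/2 + 4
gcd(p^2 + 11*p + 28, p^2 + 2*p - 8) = p + 4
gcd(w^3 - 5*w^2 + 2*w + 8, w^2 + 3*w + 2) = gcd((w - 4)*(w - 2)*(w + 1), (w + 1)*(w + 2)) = w + 1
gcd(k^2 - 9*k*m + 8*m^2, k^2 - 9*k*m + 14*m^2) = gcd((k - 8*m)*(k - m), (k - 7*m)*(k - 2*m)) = 1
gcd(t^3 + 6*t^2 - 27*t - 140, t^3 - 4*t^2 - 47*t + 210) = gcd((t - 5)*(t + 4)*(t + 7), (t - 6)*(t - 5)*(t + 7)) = t^2 + 2*t - 35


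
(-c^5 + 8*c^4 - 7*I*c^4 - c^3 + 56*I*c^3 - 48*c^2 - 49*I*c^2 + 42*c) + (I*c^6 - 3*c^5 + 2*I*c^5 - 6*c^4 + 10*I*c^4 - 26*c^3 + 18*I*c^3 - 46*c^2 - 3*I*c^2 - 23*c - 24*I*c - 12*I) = I*c^6 - 4*c^5 + 2*I*c^5 + 2*c^4 + 3*I*c^4 - 27*c^3 + 74*I*c^3 - 94*c^2 - 52*I*c^2 + 19*c - 24*I*c - 12*I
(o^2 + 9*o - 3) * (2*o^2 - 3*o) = 2*o^4 + 15*o^3 - 33*o^2 + 9*o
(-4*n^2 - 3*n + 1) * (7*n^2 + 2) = -28*n^4 - 21*n^3 - n^2 - 6*n + 2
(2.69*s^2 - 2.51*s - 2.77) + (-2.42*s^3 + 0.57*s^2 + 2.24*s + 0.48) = -2.42*s^3 + 3.26*s^2 - 0.27*s - 2.29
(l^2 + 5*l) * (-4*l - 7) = -4*l^3 - 27*l^2 - 35*l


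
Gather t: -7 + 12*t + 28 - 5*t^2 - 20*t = -5*t^2 - 8*t + 21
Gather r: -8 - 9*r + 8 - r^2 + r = -r^2 - 8*r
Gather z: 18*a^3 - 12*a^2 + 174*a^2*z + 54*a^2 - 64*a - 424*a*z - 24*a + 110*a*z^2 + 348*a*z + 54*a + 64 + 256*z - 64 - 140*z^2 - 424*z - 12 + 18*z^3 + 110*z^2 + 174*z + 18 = 18*a^3 + 42*a^2 - 34*a + 18*z^3 + z^2*(110*a - 30) + z*(174*a^2 - 76*a + 6) + 6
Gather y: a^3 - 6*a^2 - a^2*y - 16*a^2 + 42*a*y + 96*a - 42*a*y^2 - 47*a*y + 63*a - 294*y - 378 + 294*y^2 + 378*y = a^3 - 22*a^2 + 159*a + y^2*(294 - 42*a) + y*(-a^2 - 5*a + 84) - 378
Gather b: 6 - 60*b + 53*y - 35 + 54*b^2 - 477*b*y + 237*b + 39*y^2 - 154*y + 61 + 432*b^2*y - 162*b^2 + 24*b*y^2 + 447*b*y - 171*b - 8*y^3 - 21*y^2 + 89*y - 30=b^2*(432*y - 108) + b*(24*y^2 - 30*y + 6) - 8*y^3 + 18*y^2 - 12*y + 2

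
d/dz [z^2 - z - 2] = 2*z - 1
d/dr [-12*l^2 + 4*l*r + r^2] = 4*l + 2*r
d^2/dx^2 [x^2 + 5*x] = 2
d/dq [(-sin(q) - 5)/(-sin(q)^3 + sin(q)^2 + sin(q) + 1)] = (-2*sin(q)^3 - 14*sin(q)^2 + 10*sin(q) + 4)*cos(q)/(-sin(q)^3 + sin(q)^2 + sin(q) + 1)^2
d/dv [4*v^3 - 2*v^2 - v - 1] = 12*v^2 - 4*v - 1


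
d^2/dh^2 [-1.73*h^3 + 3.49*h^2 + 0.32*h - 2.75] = 6.98 - 10.38*h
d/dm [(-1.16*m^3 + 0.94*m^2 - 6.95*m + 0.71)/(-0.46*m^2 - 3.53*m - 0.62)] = (0.5336*m^4 + 8.1896*m^3 - 4.3576*m^2 - 0.5124*m + 6.8153)/(0.2116*m^4 + 3.2476*m^3 + 13.0313*m^2 + 4.3772*m + 0.3844)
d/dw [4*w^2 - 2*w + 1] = 8*w - 2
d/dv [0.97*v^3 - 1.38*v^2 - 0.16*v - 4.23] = 2.91*v^2 - 2.76*v - 0.16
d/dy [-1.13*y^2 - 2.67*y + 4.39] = -2.26*y - 2.67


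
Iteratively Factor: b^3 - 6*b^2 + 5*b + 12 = (b - 4)*(b^2 - 2*b - 3) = (b - 4)*(b + 1)*(b - 3)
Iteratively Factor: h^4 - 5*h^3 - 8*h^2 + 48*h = (h - 4)*(h^3 - h^2 - 12*h) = (h - 4)^2*(h^2 + 3*h) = h*(h - 4)^2*(h + 3)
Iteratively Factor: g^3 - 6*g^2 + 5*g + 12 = (g + 1)*(g^2 - 7*g + 12) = (g - 3)*(g + 1)*(g - 4)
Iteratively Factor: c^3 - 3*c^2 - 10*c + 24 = (c + 3)*(c^2 - 6*c + 8) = (c - 4)*(c + 3)*(c - 2)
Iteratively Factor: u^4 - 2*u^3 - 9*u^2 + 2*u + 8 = (u - 1)*(u^3 - u^2 - 10*u - 8) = (u - 1)*(u + 2)*(u^2 - 3*u - 4) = (u - 1)*(u + 1)*(u + 2)*(u - 4)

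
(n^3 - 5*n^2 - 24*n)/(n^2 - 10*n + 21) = n*(n^2 - 5*n - 24)/(n^2 - 10*n + 21)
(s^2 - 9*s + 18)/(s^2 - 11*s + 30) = (s - 3)/(s - 5)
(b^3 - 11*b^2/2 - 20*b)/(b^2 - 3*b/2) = (2*b^2 - 11*b - 40)/(2*b - 3)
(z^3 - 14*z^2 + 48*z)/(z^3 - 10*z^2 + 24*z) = (z - 8)/(z - 4)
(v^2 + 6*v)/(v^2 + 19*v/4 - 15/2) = 4*v/(4*v - 5)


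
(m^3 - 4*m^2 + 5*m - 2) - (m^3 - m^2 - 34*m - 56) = -3*m^2 + 39*m + 54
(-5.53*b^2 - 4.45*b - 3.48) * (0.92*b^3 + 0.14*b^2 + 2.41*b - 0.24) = -5.0876*b^5 - 4.8682*b^4 - 17.1519*b^3 - 9.8845*b^2 - 7.3188*b + 0.8352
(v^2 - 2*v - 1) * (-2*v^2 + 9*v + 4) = -2*v^4 + 13*v^3 - 12*v^2 - 17*v - 4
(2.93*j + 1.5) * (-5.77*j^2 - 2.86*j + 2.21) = -16.9061*j^3 - 17.0348*j^2 + 2.1853*j + 3.315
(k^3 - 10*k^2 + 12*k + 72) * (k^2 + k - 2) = k^5 - 9*k^4 + 104*k^2 + 48*k - 144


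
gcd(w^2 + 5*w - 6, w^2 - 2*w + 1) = w - 1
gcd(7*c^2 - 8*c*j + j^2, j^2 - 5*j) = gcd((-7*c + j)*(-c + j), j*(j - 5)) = 1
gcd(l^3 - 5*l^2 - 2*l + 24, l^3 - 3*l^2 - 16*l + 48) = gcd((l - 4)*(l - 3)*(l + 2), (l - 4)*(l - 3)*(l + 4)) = l^2 - 7*l + 12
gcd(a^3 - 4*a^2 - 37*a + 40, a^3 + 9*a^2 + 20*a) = a + 5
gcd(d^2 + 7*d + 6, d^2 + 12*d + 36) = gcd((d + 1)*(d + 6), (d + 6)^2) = d + 6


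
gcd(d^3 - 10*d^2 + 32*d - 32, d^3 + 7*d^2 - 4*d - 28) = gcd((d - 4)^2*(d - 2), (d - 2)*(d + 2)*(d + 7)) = d - 2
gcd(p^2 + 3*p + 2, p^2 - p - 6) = p + 2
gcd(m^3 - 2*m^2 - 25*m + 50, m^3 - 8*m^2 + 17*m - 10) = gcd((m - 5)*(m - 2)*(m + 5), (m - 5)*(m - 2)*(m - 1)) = m^2 - 7*m + 10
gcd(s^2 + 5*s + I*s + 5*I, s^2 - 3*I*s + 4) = s + I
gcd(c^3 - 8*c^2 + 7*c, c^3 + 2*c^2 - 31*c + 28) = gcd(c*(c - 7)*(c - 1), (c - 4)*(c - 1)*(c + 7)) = c - 1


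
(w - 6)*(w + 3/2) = w^2 - 9*w/2 - 9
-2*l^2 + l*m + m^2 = (-l + m)*(2*l + m)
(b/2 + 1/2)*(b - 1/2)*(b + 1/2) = b^3/2 + b^2/2 - b/8 - 1/8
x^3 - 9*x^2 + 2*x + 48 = (x - 8)*(x - 3)*(x + 2)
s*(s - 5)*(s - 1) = s^3 - 6*s^2 + 5*s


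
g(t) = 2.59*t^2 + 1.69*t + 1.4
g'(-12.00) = -60.47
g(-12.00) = 354.08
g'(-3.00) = -13.85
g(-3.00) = 19.64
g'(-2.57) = -11.62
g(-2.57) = 14.16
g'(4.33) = 24.12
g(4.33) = 57.28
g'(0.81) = 5.89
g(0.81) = 4.47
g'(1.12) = 7.49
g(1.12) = 6.54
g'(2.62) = 15.26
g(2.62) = 23.61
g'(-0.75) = -2.20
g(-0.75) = 1.59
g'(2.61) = 15.21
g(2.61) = 23.45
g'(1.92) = 11.64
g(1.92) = 14.19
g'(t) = 5.18*t + 1.69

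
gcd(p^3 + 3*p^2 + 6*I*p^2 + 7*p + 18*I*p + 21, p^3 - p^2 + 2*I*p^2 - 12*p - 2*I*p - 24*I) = p + 3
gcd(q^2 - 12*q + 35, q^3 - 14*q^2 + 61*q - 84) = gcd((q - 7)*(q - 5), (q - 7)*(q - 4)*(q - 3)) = q - 7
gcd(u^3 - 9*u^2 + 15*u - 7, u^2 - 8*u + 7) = u^2 - 8*u + 7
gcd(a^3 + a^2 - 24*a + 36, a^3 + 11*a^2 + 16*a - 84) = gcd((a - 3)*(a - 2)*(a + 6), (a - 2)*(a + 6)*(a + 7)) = a^2 + 4*a - 12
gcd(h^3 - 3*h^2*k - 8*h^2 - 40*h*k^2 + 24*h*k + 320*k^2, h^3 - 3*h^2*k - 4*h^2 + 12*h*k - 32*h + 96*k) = h - 8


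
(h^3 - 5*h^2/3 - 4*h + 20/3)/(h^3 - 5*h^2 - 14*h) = (3*h^2 - 11*h + 10)/(3*h*(h - 7))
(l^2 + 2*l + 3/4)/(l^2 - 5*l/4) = (4*l^2 + 8*l + 3)/(l*(4*l - 5))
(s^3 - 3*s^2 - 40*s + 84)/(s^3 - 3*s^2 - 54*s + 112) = (s^2 - s - 42)/(s^2 - s - 56)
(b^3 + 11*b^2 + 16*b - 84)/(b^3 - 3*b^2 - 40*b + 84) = (b + 7)/(b - 7)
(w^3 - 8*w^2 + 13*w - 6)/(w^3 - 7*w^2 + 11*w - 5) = (w - 6)/(w - 5)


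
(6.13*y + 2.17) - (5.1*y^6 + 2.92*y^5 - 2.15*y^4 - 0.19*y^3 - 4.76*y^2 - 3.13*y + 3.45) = -5.1*y^6 - 2.92*y^5 + 2.15*y^4 + 0.19*y^3 + 4.76*y^2 + 9.26*y - 1.28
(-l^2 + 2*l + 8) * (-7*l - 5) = 7*l^3 - 9*l^2 - 66*l - 40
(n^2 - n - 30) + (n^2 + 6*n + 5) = 2*n^2 + 5*n - 25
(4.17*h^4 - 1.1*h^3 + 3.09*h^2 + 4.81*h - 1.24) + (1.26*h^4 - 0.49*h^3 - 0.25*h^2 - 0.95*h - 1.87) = 5.43*h^4 - 1.59*h^3 + 2.84*h^2 + 3.86*h - 3.11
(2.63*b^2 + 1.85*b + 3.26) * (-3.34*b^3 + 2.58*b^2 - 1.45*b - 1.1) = -8.7842*b^5 + 0.6064*b^4 - 9.9289*b^3 + 2.8353*b^2 - 6.762*b - 3.586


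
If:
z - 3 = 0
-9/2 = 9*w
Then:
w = -1/2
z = 3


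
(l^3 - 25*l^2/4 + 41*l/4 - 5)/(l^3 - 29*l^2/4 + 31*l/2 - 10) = (l - 1)/(l - 2)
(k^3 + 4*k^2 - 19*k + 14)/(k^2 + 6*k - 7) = k - 2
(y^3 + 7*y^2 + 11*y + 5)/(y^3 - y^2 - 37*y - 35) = (y + 1)/(y - 7)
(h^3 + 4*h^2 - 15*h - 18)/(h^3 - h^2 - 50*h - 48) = (h - 3)/(h - 8)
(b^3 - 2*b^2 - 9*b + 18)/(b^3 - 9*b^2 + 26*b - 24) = (b + 3)/(b - 4)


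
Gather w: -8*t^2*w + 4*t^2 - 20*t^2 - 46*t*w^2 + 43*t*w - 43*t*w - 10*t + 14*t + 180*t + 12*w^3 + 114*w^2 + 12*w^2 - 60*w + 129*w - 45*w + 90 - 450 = -16*t^2 + 184*t + 12*w^3 + w^2*(126 - 46*t) + w*(24 - 8*t^2) - 360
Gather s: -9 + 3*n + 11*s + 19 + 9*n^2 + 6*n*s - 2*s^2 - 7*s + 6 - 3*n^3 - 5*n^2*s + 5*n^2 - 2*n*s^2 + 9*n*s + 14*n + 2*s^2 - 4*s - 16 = -3*n^3 + 14*n^2 - 2*n*s^2 + 17*n + s*(-5*n^2 + 15*n)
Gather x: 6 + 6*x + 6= 6*x + 12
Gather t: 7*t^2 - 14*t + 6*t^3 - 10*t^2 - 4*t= 6*t^3 - 3*t^2 - 18*t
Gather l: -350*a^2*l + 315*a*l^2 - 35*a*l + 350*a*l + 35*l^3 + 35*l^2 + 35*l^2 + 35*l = 35*l^3 + l^2*(315*a + 70) + l*(-350*a^2 + 315*a + 35)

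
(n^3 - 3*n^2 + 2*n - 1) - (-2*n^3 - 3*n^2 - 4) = 3*n^3 + 2*n + 3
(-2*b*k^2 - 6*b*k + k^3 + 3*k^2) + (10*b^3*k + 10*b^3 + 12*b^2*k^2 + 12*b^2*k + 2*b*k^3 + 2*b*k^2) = 10*b^3*k + 10*b^3 + 12*b^2*k^2 + 12*b^2*k + 2*b*k^3 - 6*b*k + k^3 + 3*k^2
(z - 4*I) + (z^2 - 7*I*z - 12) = z^2 + z - 7*I*z - 12 - 4*I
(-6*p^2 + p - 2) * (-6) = 36*p^2 - 6*p + 12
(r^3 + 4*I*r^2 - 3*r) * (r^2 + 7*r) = r^5 + 7*r^4 + 4*I*r^4 - 3*r^3 + 28*I*r^3 - 21*r^2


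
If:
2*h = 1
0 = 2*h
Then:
No Solution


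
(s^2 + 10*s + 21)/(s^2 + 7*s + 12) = (s + 7)/(s + 4)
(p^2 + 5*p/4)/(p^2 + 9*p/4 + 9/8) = 2*p*(4*p + 5)/(8*p^2 + 18*p + 9)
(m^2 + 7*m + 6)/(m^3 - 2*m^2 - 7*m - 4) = (m + 6)/(m^2 - 3*m - 4)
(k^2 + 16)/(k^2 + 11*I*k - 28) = (k - 4*I)/(k + 7*I)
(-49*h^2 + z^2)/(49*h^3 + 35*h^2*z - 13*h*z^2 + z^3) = (7*h + z)/(-7*h^2 - 6*h*z + z^2)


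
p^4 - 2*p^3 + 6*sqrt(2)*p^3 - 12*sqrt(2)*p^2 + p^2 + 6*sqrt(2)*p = p*(p - 1)^2*(p + 6*sqrt(2))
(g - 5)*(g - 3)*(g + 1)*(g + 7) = g^4 - 42*g^2 + 64*g + 105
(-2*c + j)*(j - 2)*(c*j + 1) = -2*c^2*j^2 + 4*c^2*j + c*j^3 - 2*c*j^2 - 2*c*j + 4*c + j^2 - 2*j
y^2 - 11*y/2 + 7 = (y - 7/2)*(y - 2)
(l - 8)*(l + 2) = l^2 - 6*l - 16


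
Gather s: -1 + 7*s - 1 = 7*s - 2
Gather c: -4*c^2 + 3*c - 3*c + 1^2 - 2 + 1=-4*c^2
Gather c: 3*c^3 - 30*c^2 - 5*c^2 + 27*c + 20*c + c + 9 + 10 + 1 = 3*c^3 - 35*c^2 + 48*c + 20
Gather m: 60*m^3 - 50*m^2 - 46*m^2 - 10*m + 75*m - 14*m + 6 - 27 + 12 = 60*m^3 - 96*m^2 + 51*m - 9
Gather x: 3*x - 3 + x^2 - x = x^2 + 2*x - 3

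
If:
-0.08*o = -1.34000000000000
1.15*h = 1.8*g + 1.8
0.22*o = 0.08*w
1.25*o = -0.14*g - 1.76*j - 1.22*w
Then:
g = -12.5714285714286*j - 550.955357142857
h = -19.6770186335404*j - 860.799689440994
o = 16.75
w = 46.06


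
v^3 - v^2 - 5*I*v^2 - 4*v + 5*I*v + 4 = (v - 1)*(v - 4*I)*(v - I)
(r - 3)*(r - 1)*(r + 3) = r^3 - r^2 - 9*r + 9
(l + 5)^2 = l^2 + 10*l + 25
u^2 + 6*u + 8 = (u + 2)*(u + 4)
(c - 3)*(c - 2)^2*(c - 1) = c^4 - 8*c^3 + 23*c^2 - 28*c + 12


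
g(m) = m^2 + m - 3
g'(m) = 2*m + 1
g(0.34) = -2.54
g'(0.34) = 1.68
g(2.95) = 8.65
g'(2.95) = 6.90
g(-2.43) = 0.47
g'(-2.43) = -3.86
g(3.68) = 14.22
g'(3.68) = 8.36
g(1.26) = -0.15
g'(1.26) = 3.52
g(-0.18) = -3.15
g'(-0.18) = 0.64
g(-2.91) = 2.56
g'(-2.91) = -4.82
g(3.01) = 9.07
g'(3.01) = 7.02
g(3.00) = 9.00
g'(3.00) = 7.00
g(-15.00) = 207.00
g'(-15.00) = -29.00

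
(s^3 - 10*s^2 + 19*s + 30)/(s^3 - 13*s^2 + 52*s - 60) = (s + 1)/(s - 2)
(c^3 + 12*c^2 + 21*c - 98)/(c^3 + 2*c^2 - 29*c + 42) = (c + 7)/(c - 3)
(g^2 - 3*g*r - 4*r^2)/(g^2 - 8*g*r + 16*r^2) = (-g - r)/(-g + 4*r)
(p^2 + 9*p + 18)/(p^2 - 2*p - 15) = (p + 6)/(p - 5)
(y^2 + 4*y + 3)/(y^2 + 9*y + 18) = (y + 1)/(y + 6)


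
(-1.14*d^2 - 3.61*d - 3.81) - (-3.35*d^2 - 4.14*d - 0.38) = 2.21*d^2 + 0.53*d - 3.43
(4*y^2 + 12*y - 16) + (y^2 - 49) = 5*y^2 + 12*y - 65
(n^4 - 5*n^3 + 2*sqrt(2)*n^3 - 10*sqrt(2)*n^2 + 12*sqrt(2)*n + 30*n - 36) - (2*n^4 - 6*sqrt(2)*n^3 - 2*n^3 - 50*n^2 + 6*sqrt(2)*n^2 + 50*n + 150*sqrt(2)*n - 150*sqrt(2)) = -n^4 - 3*n^3 + 8*sqrt(2)*n^3 - 16*sqrt(2)*n^2 + 50*n^2 - 138*sqrt(2)*n - 20*n - 36 + 150*sqrt(2)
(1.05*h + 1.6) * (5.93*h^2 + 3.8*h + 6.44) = 6.2265*h^3 + 13.478*h^2 + 12.842*h + 10.304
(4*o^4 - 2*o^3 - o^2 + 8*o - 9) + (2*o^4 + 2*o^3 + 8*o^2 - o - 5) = 6*o^4 + 7*o^2 + 7*o - 14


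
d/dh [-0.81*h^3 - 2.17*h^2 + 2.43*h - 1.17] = -2.43*h^2 - 4.34*h + 2.43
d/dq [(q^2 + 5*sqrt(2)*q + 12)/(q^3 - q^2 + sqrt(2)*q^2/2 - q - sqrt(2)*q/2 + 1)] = 2*((2*q + 5*sqrt(2))*(2*q^3 - 2*q^2 + sqrt(2)*q^2 - 2*q - sqrt(2)*q + 2) + (q^2 + 5*sqrt(2)*q + 12)*(-6*q^2 - 2*sqrt(2)*q + 4*q + sqrt(2) + 2))/(2*q^3 - 2*q^2 + sqrt(2)*q^2 - 2*q - sqrt(2)*q + 2)^2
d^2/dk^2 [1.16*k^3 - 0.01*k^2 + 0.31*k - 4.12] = 6.96*k - 0.02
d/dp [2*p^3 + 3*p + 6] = 6*p^2 + 3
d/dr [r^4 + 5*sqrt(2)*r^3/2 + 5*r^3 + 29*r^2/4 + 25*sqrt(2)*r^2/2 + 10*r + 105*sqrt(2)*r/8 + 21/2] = 4*r^3 + 15*sqrt(2)*r^2/2 + 15*r^2 + 29*r/2 + 25*sqrt(2)*r + 10 + 105*sqrt(2)/8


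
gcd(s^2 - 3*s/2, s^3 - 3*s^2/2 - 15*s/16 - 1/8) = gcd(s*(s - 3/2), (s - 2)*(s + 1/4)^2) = 1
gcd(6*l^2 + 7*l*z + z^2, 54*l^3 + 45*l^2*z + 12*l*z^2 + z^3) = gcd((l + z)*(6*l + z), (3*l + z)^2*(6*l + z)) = 6*l + z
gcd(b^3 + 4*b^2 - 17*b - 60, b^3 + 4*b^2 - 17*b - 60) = b^3 + 4*b^2 - 17*b - 60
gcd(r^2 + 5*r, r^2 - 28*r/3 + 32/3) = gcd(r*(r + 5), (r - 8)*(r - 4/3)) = 1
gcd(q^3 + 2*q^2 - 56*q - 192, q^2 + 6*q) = q + 6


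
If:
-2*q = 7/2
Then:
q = -7/4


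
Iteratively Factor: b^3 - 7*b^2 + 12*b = (b - 3)*(b^2 - 4*b) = (b - 4)*(b - 3)*(b)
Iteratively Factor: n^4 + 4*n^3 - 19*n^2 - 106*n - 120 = (n + 4)*(n^3 - 19*n - 30) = (n + 2)*(n + 4)*(n^2 - 2*n - 15) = (n + 2)*(n + 3)*(n + 4)*(n - 5)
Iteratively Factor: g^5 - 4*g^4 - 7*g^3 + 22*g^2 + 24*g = (g - 3)*(g^4 - g^3 - 10*g^2 - 8*g) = (g - 3)*(g + 2)*(g^3 - 3*g^2 - 4*g) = (g - 3)*(g + 1)*(g + 2)*(g^2 - 4*g) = g*(g - 3)*(g + 1)*(g + 2)*(g - 4)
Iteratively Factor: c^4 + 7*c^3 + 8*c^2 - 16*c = (c - 1)*(c^3 + 8*c^2 + 16*c) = (c - 1)*(c + 4)*(c^2 + 4*c) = c*(c - 1)*(c + 4)*(c + 4)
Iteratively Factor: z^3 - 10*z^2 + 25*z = (z)*(z^2 - 10*z + 25) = z*(z - 5)*(z - 5)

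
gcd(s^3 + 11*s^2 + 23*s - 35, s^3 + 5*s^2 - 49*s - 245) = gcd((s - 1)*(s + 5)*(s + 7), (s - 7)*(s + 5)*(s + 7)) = s^2 + 12*s + 35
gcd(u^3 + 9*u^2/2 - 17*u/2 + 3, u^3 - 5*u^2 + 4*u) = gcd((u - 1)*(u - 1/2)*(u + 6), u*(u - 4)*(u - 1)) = u - 1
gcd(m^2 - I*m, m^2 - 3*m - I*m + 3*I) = m - I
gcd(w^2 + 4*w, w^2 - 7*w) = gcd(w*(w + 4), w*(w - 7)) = w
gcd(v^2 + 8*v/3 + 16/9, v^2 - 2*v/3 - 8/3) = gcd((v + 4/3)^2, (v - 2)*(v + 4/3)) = v + 4/3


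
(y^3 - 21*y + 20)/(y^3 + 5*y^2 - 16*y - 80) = (y - 1)/(y + 4)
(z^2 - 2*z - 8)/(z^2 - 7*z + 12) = (z + 2)/(z - 3)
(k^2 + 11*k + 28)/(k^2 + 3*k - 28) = (k + 4)/(k - 4)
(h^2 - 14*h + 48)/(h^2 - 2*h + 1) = (h^2 - 14*h + 48)/(h^2 - 2*h + 1)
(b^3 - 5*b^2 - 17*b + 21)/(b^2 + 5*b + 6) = (b^2 - 8*b + 7)/(b + 2)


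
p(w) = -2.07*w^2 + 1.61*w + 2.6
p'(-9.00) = 38.87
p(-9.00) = -179.56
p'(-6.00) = 26.45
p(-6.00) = -81.58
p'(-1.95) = 9.68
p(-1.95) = -8.41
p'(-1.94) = 9.64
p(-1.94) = -8.31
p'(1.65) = -5.22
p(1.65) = -0.38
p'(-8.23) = 35.68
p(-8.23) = -150.86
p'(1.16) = -3.19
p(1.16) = 1.68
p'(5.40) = -20.75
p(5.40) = -49.07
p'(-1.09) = 6.12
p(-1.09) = -1.61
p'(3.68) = -13.63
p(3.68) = -19.51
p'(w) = 1.61 - 4.14*w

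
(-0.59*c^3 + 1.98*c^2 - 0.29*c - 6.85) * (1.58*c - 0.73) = -0.9322*c^4 + 3.5591*c^3 - 1.9036*c^2 - 10.6113*c + 5.0005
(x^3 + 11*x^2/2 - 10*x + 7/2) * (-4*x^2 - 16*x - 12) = -4*x^5 - 38*x^4 - 60*x^3 + 80*x^2 + 64*x - 42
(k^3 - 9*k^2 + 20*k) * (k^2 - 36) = k^5 - 9*k^4 - 16*k^3 + 324*k^2 - 720*k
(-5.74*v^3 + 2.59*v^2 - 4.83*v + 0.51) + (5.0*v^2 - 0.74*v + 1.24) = -5.74*v^3 + 7.59*v^2 - 5.57*v + 1.75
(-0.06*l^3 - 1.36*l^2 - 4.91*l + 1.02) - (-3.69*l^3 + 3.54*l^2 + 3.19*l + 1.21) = 3.63*l^3 - 4.9*l^2 - 8.1*l - 0.19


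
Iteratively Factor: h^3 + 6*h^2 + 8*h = (h + 2)*(h^2 + 4*h) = h*(h + 2)*(h + 4)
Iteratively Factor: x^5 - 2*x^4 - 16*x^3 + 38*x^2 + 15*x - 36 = (x - 1)*(x^4 - x^3 - 17*x^2 + 21*x + 36) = (x - 1)*(x + 1)*(x^3 - 2*x^2 - 15*x + 36) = (x - 3)*(x - 1)*(x + 1)*(x^2 + x - 12) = (x - 3)*(x - 1)*(x + 1)*(x + 4)*(x - 3)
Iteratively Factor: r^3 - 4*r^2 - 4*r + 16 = (r + 2)*(r^2 - 6*r + 8) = (r - 2)*(r + 2)*(r - 4)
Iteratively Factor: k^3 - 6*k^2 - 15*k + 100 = (k + 4)*(k^2 - 10*k + 25) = (k - 5)*(k + 4)*(k - 5)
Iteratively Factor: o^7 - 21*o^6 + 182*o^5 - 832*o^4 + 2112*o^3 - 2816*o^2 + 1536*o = (o)*(o^6 - 21*o^5 + 182*o^4 - 832*o^3 + 2112*o^2 - 2816*o + 1536) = o*(o - 4)*(o^5 - 17*o^4 + 114*o^3 - 376*o^2 + 608*o - 384) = o*(o - 4)^2*(o^4 - 13*o^3 + 62*o^2 - 128*o + 96) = o*(o - 4)^2*(o - 3)*(o^3 - 10*o^2 + 32*o - 32) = o*(o - 4)^3*(o - 3)*(o^2 - 6*o + 8) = o*(o - 4)^3*(o - 3)*(o - 2)*(o - 4)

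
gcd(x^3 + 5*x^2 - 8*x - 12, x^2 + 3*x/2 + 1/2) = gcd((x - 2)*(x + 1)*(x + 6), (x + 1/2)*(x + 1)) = x + 1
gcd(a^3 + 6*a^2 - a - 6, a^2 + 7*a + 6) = a^2 + 7*a + 6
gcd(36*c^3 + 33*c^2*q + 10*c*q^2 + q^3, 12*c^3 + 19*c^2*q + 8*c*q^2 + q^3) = 12*c^2 + 7*c*q + q^2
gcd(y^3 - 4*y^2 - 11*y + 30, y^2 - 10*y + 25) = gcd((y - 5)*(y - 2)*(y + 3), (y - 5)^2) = y - 5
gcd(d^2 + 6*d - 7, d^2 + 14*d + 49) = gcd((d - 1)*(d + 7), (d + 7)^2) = d + 7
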